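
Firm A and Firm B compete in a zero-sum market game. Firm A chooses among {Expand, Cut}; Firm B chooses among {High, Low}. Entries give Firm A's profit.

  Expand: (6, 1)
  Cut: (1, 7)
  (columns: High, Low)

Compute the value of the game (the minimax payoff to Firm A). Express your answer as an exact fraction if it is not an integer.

41/11

Row minima: Expand → 1, Cut → 1; maximin = 1.
Column maxima: High → 6, Low → 7; minimax = 6.
1 ≠ 6, so there is no saddle point; optimal play is mixed.
Let Firm A play Expand with probability p. Expected payoff against High: 6p + 1(1−p) = 5p + 1; against Low: 1p + 7(1−p) = −6p + 7.
Setting these equal: 5p + 1 = −6p + 7 ⇒ 11p = 6 ⇒ p = 6/11, and the value is (5)·(6/11) + 1 = 41/11.
For Firm B: with q = P(High), equating Expand's and Cut's payoffs gives 5q + 1 = −6q + 7 ⇒ q = 6/11.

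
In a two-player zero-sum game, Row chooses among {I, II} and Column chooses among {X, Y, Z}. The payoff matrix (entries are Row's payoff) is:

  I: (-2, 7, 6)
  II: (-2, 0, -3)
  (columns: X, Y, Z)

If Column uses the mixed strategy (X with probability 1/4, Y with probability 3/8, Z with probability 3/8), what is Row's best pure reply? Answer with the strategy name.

Expected payoff of I: (1/4)·(-2) + (3/8)·7 + (3/8)·6 = 35/8.
Expected payoff of II: (1/4)·(-2) + (3/8)·0 + (3/8)·(-3) = -13/8.
The largest is 35/8, so Row's best response is I.

I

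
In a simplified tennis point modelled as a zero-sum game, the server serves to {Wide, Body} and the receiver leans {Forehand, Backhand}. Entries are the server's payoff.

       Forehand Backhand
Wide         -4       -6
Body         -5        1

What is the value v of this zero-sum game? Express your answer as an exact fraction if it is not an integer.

Row minima: Wide → -6, Body → -5; maximin = -5.
Column maxima: Forehand → -4, Backhand → 1; minimax = -4.
-5 ≠ -4, so there is no saddle point; optimal play is mixed.
Let the server play Wide with probability p. Expected payoff against Forehand: (-4)p + (-5)(1−p) = p − 5; against Backhand: (-6)p + 1(1−p) = −7p + 1.
Setting these equal: p − 5 = −7p + 1 ⇒ 8p = 6 ⇒ p = 3/4, and the value is (1)·(3/4) − 5 = -17/4.
For the receiver: with q = P(Forehand), equating Wide's and Body's payoffs gives 2q − 6 = −6q + 1 ⇒ q = 7/8.

-17/4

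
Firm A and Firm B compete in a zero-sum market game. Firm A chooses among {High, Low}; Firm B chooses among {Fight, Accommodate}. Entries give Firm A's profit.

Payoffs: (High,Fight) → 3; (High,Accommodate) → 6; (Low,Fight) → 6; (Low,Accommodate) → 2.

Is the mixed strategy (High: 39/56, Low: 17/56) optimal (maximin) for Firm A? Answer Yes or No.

Against Fight this mix gives (39/56)·3 + (17/56)·6 = 219/56.
Against Accommodate this mix gives (39/56)·6 + (17/56)·2 = 67/14.
Firm B will play Fight, holding Firm A to 219/56. Shifting weight toward the row that does better against Fight would raise this floor (the equalizing mix achieves 30/7 against both Fight and Accommodate), so the proposed strategy is not optimal.

No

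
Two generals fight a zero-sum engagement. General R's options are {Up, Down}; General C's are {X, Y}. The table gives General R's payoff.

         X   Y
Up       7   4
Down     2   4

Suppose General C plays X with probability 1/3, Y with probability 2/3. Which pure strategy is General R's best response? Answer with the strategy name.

Up

Expected payoff of Up: (1/3)·7 + (2/3)·4 = 5.
Expected payoff of Down: (1/3)·2 + (2/3)·4 = 10/3.
The largest is 5, so General R's best response is Up.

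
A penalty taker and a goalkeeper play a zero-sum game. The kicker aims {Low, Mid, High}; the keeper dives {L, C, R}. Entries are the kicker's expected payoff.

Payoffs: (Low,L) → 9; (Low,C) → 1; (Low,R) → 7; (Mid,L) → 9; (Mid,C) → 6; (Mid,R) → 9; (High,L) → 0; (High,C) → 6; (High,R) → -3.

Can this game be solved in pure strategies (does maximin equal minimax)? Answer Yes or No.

Row minima: Low → 1, Mid → 6, High → -3; maximin = 6.
Column maxima: L → 9, C → 6, R → 9; minimax = 6.
maximin = minimax = 6, so a saddle point exists.

Yes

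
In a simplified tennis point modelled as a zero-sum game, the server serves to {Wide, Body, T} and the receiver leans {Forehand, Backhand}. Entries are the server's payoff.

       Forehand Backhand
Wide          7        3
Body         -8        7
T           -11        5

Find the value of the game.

73/19

Row minima: Wide → 3, Body → -8, T → -11; maximin = 3.
Column maxima: Forehand → 7, Backhand → 7; minimax = 7.
3 ≠ 7, so there is no saddle point; optimal play is mixed.
T is strictly dominated by Body, so the server never plays it.
On the remaining 2×2 (Wide, Body vs Forehand, Backhand):
Let the server play Wide with probability p. Expected payoff against Forehand: 7p + (-8)(1−p) = 15p − 8; against Backhand: 3p + 7(1−p) = −4p + 7.
Setting these equal: 15p − 8 = −4p + 7 ⇒ 19p = 15 ⇒ p = 15/19, and the value is (15)·(15/19) − 8 = 73/19.
For the receiver: with q = P(Forehand), equating Wide's and Body's payoffs gives 4q + 3 = −15q + 7 ⇒ q = 4/19.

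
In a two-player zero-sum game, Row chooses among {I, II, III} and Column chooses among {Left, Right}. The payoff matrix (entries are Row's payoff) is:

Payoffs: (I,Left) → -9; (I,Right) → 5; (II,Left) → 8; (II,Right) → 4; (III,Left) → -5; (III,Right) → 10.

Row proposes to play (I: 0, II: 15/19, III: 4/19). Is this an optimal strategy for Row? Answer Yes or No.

Against Left this mix gives (15/19)·8 + (4/19)·(-5) = 100/19.
Against Right this mix gives (15/19)·4 + (4/19)·10 = 100/19.
All of Column's active replies (Left, Right) yield 100/19, and no column does worse for Row. The mix makes Column indifferent and guarantees 100/19, so it is optimal.

Yes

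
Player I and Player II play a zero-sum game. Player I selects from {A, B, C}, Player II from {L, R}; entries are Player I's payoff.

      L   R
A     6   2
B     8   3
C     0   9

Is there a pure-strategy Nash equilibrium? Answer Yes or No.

Row minima: A → 2, B → 3, C → 0; maximin = 3.
Column maxima: L → 8, R → 9; minimax = 8.
3 ≠ 8, so no pure-strategy equilibrium exists.

No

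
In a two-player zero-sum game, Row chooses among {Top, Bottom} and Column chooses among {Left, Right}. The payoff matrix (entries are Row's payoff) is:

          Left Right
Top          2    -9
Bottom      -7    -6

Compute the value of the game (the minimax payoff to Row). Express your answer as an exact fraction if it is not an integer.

-25/4

Row minima: Top → -9, Bottom → -7; maximin = -7.
Column maxima: Left → 2, Right → -6; minimax = -6.
-7 ≠ -6, so there is no saddle point; optimal play is mixed.
Let Row play Top with probability p. Expected payoff against Left: 2p + (-7)(1−p) = 9p − 7; against Right: (-9)p + (-6)(1−p) = −3p − 6.
Setting these equal: 9p − 7 = −3p − 6 ⇒ 12p = 1 ⇒ p = 1/12, and the value is (9)·(1/12) − 7 = -25/4.
For Column: with q = P(Left), equating Top's and Bottom's payoffs gives 11q − 9 = −q − 6 ⇒ q = 1/4.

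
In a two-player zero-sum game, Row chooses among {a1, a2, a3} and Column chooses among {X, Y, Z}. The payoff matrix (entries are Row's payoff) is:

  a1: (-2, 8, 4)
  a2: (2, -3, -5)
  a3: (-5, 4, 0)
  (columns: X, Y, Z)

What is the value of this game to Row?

-2/13

Row minima: a1 → -2, a2 → -5, a3 → -5; maximin = -2.
Column maxima: X → 2, Y → 8, Z → 4; minimax = 2.
-2 ≠ 2, so there is no saddle point; optimal play is mixed.
a3 is strictly dominated by a1, so Row never plays it.
Y is strictly dominated by Z (it gives Row strictly more in every row), so Column never plays it.
On the remaining 2×2 (a1, a2 vs X, Z):
Let Row play a1 with probability p. Expected payoff against X: (-2)p + 2(1−p) = −4p + 2; against Z: 4p + (-5)(1−p) = 9p − 5.
Setting these equal: −4p + 2 = 9p − 5 ⇒ −13p = -7 ⇒ p = 7/13, and the value is (-4)·(7/13) + 2 = -2/13.
For Column: with q = P(X), equating a1's and a2's payoffs gives −6q + 4 = 7q − 5 ⇒ q = 9/13.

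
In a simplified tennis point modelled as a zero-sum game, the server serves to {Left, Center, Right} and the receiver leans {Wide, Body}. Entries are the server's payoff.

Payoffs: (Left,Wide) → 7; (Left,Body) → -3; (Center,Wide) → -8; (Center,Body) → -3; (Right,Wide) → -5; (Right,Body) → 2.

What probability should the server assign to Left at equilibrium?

Row minima: Left → -3, Center → -8, Right → -5; maximin = -3.
Column maxima: Wide → 7, Body → 2; minimax = 2.
-3 ≠ 2, so there is no saddle point; optimal play is mixed.
Center is strictly dominated by Right, so the server never plays it.
On the remaining 2×2 (Left, Right vs Wide, Body):
Let the server play Left with probability p. Expected payoff against Wide: 7p + (-5)(1−p) = 12p − 5; against Body: (-3)p + 2(1−p) = −5p + 2.
Setting these equal: 12p − 5 = −5p + 2 ⇒ 17p = 7 ⇒ p = 7/17, and the value is (12)·(7/17) − 5 = -1/17.
For the receiver: with q = P(Wide), equating Left's and Right's payoffs gives 10q − 3 = −7q + 2 ⇒ q = 5/17.

7/17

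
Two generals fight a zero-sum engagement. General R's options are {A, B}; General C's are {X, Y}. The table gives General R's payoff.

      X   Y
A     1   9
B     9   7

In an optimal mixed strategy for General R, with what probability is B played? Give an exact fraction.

4/5

Row minima: A → 1, B → 7; maximin = 7.
Column maxima: X → 9, Y → 9; minimax = 9.
7 ≠ 9, so there is no saddle point; optimal play is mixed.
Let General R play A with probability p. Expected payoff against X: 1p + 9(1−p) = −8p + 9; against Y: 9p + 7(1−p) = 2p + 7.
Setting these equal: −8p + 9 = 2p + 7 ⇒ −10p = -2 ⇒ p = 1/5, and the value is (-8)·(1/5) + 9 = 37/5.
For General C: with q = P(X), equating A's and B's payoffs gives −8q + 9 = 2q + 7 ⇒ q = 1/5.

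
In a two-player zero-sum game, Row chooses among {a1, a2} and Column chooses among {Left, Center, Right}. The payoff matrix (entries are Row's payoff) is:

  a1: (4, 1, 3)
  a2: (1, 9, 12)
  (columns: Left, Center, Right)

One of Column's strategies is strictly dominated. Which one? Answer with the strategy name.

Center holds Row's payoff strictly below Right in every row: 1 < 3, 9 < 12.
So Right is strictly dominated for Column.

Right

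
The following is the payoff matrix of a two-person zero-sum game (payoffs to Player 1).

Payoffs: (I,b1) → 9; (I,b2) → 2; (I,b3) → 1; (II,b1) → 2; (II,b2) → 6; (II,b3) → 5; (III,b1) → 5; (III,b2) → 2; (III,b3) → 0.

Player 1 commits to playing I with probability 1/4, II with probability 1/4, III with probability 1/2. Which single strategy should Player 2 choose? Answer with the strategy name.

If Player 2 plays b1, Player 1's expected payoff is (1/4)·9 + (1/4)·2 + (1/2)·5 = 21/4.
If Player 2 plays b2, Player 1's expected payoff is (1/4)·2 + (1/4)·6 + (1/2)·2 = 3.
If Player 2 plays b3, Player 1's expected payoff is (1/4)·1 + (1/4)·5 + (1/2)·0 = 3/2.
Player 2 minimizes Player 1's payoff; the smallest is 3/2, so the best response is b3.

b3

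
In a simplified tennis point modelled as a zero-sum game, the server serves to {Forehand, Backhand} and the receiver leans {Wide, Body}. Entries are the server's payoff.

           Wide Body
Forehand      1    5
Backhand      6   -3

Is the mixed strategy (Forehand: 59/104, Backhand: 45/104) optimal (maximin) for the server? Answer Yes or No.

Against Wide this mix gives (59/104)·1 + (45/104)·6 = 329/104.
Against Body this mix gives (59/104)·5 + (45/104)·(-3) = 20/13.
The receiver will play Body, holding the server to 20/13. Shifting weight toward the row that does better against Body would raise this floor (the equalizing mix achieves 33/13 against both Body and Wide), so the proposed strategy is not optimal.

No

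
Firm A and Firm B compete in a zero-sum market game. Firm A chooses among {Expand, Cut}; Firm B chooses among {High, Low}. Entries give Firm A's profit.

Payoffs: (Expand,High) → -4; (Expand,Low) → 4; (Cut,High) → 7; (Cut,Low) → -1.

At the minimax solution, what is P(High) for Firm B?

Row minima: Expand → -4, Cut → -1; maximin = -1.
Column maxima: High → 7, Low → 4; minimax = 4.
-1 ≠ 4, so there is no saddle point; optimal play is mixed.
Let Firm A play Expand with probability p. Expected payoff against High: (-4)p + 7(1−p) = −11p + 7; against Low: 4p + (-1)(1−p) = 5p − 1.
Setting these equal: −11p + 7 = 5p − 1 ⇒ −16p = -8 ⇒ p = 1/2, and the value is (-11)·(1/2) + 7 = 3/2.
For Firm B: with q = P(High), equating Expand's and Cut's payoffs gives −8q + 4 = 8q − 1 ⇒ q = 5/16.

5/16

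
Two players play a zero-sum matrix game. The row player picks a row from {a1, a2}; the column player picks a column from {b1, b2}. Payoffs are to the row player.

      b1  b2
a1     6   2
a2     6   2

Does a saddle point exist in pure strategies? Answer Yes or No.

Row minima: a1 → 2, a2 → 2; maximin = 2.
Column maxima: b1 → 6, b2 → 2; minimax = 2.
maximin = minimax = 2, so a saddle point exists.

Yes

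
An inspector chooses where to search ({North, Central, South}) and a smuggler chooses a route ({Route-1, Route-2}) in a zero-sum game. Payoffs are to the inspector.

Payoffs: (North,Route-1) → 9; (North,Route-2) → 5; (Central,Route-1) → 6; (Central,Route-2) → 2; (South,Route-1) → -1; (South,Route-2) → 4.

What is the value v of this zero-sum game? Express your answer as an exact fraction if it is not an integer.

5

Row minima: North → 5, Central → 2, South → -1; maximin = 5.
Column maxima: Route-1 → 9, Route-2 → 5; minimax = 5.
Since maximin = minimax = 5, there is a saddle point and the value is 5.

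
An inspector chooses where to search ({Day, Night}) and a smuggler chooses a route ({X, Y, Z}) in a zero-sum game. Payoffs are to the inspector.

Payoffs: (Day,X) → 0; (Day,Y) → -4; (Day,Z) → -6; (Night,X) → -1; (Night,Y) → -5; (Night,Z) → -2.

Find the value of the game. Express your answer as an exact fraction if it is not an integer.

Row minima: Day → -6, Night → -5; maximin = -5.
Column maxima: X → 0, Y → -4, Z → -2; minimax = -4.
-5 ≠ -4, so there is no saddle point; optimal play is mixed.
X is strictly dominated by Y (it gives the inspector strictly more in every row), so the smuggler never plays it.
On the remaining 2×2 (Day, Night vs Y, Z):
Let the inspector play Day with probability p. Expected payoff against Y: (-4)p + (-5)(1−p) = p − 5; against Z: (-6)p + (-2)(1−p) = −4p − 2.
Setting these equal: p − 5 = −4p − 2 ⇒ 5p = 3 ⇒ p = 3/5, and the value is (1)·(3/5) − 5 = -22/5.
For the smuggler: with q = P(Y), equating Day's and Night's payoffs gives 2q − 6 = −3q − 2 ⇒ q = 4/5.

-22/5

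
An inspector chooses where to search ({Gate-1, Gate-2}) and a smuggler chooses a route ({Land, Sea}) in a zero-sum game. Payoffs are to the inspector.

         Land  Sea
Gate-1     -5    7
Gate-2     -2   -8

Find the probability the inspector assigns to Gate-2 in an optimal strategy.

2/3

Row minima: Gate-1 → -5, Gate-2 → -8; maximin = -5.
Column maxima: Land → -2, Sea → 7; minimax = -2.
-5 ≠ -2, so there is no saddle point; optimal play is mixed.
Let the inspector play Gate-1 with probability p. Expected payoff against Land: (-5)p + (-2)(1−p) = −3p − 2; against Sea: 7p + (-8)(1−p) = 15p − 8.
Setting these equal: −3p − 2 = 15p − 8 ⇒ −18p = -6 ⇒ p = 1/3, and the value is (-3)·(1/3) − 2 = -3.
For the smuggler: with q = P(Land), equating Gate-1's and Gate-2's payoffs gives −12q + 7 = 6q − 8 ⇒ q = 5/6.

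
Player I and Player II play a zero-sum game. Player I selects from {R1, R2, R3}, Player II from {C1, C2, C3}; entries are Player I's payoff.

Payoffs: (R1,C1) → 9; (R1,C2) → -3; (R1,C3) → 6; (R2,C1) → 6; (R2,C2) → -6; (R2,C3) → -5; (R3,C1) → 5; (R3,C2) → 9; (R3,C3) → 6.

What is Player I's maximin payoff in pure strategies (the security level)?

5

Row minima: R1 → -3, R2 → -6, R3 → 5.
The best of these is 5.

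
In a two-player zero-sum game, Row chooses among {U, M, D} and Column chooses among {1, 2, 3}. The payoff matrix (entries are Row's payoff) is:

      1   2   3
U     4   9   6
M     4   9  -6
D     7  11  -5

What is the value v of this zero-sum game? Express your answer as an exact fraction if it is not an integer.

31/7

Row minima: U → 4, M → -6, D → -5; maximin = 4.
Column maxima: 1 → 7, 2 → 11, 3 → 6; minimax = 6.
4 ≠ 6, so there is no saddle point; optimal play is mixed.
M is strictly dominated by D, so Row never plays it.
2 is strictly dominated by 1 (it gives Row strictly more in every row), so Column never plays it.
On the remaining 2×2 (U, D vs 1, 3):
Let Row play U with probability p. Expected payoff against 1: 4p + 7(1−p) = −3p + 7; against 3: 6p + (-5)(1−p) = 11p − 5.
Setting these equal: −3p + 7 = 11p − 5 ⇒ −14p = -12 ⇒ p = 6/7, and the value is (-3)·(6/7) + 7 = 31/7.
For Column: with q = P(1), equating U's and D's payoffs gives −2q + 6 = 12q − 5 ⇒ q = 11/14.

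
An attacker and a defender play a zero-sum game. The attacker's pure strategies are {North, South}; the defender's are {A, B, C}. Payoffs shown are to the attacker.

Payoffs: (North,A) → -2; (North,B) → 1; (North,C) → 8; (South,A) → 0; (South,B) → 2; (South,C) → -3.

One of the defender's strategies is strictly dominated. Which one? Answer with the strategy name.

B

A holds the attacker's payoff strictly below B in every row: -2 < 1, 0 < 2.
So B is strictly dominated for the defender.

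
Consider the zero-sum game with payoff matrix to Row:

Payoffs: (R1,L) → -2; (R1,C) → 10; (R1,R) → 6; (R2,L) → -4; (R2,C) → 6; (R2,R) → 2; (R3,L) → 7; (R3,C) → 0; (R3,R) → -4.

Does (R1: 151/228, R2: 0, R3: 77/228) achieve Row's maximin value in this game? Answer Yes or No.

Against L this mix gives (151/228)·(-2) + (77/228)·7 = 79/76.
Against C this mix gives (151/228)·10 + (77/228)·0 = 755/114.
Against R this mix gives (151/228)·6 + (77/228)·(-4) = 299/114.
Column will play L, holding Row to 79/76. Shifting weight toward the row that does better against L would raise this floor (the equalizing mix achieves 34/19 against both L and R), so the proposed strategy is not optimal.

No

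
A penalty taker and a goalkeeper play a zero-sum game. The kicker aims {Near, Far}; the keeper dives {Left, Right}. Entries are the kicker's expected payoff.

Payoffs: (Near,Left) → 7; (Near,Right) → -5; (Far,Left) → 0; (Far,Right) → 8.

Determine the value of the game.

Row minima: Near → -5, Far → 0; maximin = 0.
Column maxima: Left → 7, Right → 8; minimax = 7.
0 ≠ 7, so there is no saddle point; optimal play is mixed.
Let the kicker play Near with probability p. Expected payoff against Left: 7p + 0(1−p) = 7p; against Right: (-5)p + 8(1−p) = −13p + 8.
Setting these equal: 7p = −13p + 8 ⇒ 20p = 8 ⇒ p = 2/5, and the value is (7)·(2/5) = 14/5.
For the keeper: with q = P(Left), equating Near's and Far's payoffs gives 12q − 5 = −8q + 8 ⇒ q = 13/20.

14/5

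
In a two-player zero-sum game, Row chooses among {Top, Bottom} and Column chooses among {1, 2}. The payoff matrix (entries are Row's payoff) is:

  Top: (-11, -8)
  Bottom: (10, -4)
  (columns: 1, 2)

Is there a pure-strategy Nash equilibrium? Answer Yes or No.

Yes

Row minima: Top → -11, Bottom → -4; maximin = -4.
Column maxima: 1 → 10, 2 → -4; minimax = -4.
maximin = minimax = -4, so a saddle point exists.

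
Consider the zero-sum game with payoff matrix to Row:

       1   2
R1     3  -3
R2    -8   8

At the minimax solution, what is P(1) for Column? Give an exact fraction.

Row minima: R1 → -3, R2 → -8; maximin = -3.
Column maxima: 1 → 3, 2 → 8; minimax = 3.
-3 ≠ 3, so there is no saddle point; optimal play is mixed.
Let Row play R1 with probability p. Expected payoff against 1: 3p + (-8)(1−p) = 11p − 8; against 2: (-3)p + 8(1−p) = −11p + 8.
Setting these equal: 11p − 8 = −11p + 8 ⇒ 22p = 16 ⇒ p = 8/11, and the value is (11)·(8/11) − 8 = 0.
For Column: with q = P(1), equating R1's and R2's payoffs gives 6q − 3 = −16q + 8 ⇒ q = 1/2.

1/2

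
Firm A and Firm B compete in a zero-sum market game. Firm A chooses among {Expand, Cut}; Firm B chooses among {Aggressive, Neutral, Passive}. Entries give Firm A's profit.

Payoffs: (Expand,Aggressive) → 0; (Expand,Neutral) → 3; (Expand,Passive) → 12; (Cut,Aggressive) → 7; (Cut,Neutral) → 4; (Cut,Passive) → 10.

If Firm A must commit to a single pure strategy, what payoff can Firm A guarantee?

4

Row minima: Expand → 0, Cut → 4.
The best of these is 4.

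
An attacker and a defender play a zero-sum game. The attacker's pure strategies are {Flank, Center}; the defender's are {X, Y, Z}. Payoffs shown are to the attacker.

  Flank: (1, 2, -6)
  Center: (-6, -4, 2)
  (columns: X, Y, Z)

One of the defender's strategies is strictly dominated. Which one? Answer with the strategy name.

X holds the attacker's payoff strictly below Y in every row: 1 < 2, -6 < -4.
So Y is strictly dominated for the defender.

Y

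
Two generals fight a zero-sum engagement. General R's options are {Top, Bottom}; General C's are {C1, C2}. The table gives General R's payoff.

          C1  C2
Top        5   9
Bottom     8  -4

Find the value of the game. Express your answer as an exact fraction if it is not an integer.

23/4

Row minima: Top → 5, Bottom → -4; maximin = 5.
Column maxima: C1 → 8, C2 → 9; minimax = 8.
5 ≠ 8, so there is no saddle point; optimal play is mixed.
Let General R play Top with probability p. Expected payoff against C1: 5p + 8(1−p) = −3p + 8; against C2: 9p + (-4)(1−p) = 13p − 4.
Setting these equal: −3p + 8 = 13p − 4 ⇒ −16p = -12 ⇒ p = 3/4, and the value is (-3)·(3/4) + 8 = 23/4.
For General C: with q = P(C1), equating Top's and Bottom's payoffs gives −4q + 9 = 12q − 4 ⇒ q = 13/16.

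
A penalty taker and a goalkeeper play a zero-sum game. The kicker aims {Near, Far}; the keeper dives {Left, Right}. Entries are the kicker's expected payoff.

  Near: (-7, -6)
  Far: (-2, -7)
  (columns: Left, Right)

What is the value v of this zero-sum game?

-37/6

Row minima: Near → -7, Far → -7; maximin = -7.
Column maxima: Left → -2, Right → -6; minimax = -6.
-7 ≠ -6, so there is no saddle point; optimal play is mixed.
Let the kicker play Near with probability p. Expected payoff against Left: (-7)p + (-2)(1−p) = −5p − 2; against Right: (-6)p + (-7)(1−p) = p − 7.
Setting these equal: −5p − 2 = p − 7 ⇒ −6p = -5 ⇒ p = 5/6, and the value is (-5)·(5/6) − 2 = -37/6.
For the keeper: with q = P(Left), equating Near's and Far's payoffs gives −q − 6 = 5q − 7 ⇒ q = 1/6.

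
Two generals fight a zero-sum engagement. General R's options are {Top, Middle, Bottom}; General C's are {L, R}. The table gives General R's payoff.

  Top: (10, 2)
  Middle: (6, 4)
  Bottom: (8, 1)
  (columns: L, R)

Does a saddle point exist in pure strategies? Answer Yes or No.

Row minima: Top → 2, Middle → 4, Bottom → 1; maximin = 4.
Column maxima: L → 10, R → 4; minimax = 4.
maximin = minimax = 4, so a saddle point exists.

Yes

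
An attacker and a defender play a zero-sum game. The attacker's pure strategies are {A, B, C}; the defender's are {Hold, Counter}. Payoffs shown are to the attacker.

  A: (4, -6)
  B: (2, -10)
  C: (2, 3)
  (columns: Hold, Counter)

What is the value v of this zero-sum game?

24/11

Row minima: A → -6, B → -10, C → 2; maximin = 2.
Column maxima: Hold → 4, Counter → 3; minimax = 3.
2 ≠ 3, so there is no saddle point; optimal play is mixed.
B is strictly dominated by A, so the attacker never plays it.
On the remaining 2×2 (A, C vs Hold, Counter):
Let the attacker play A with probability p. Expected payoff against Hold: 4p + 2(1−p) = 2p + 2; against Counter: (-6)p + 3(1−p) = −9p + 3.
Setting these equal: 2p + 2 = −9p + 3 ⇒ 11p = 1 ⇒ p = 1/11, and the value is (2)·(1/11) + 2 = 24/11.
For the defender: with q = P(Hold), equating A's and C's payoffs gives 10q − 6 = −q + 3 ⇒ q = 9/11.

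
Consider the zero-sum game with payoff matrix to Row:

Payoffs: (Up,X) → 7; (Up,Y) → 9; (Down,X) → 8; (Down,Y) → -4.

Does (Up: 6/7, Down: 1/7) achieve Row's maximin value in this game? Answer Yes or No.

Yes

Against X this mix gives (6/7)·7 + (1/7)·8 = 50/7.
Against Y this mix gives (6/7)·9 + (1/7)·(-4) = 50/7.
All of Column's active replies (X, Y) yield 50/7, and no column does worse for Row. The mix makes Column indifferent and guarantees 50/7, so it is optimal.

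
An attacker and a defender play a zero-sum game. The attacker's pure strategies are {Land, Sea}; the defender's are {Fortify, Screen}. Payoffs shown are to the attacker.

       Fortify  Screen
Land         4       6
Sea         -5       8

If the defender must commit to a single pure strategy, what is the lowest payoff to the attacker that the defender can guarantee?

Column maxima: Fortify → 4, Screen → 8.
The smallest of these is 4.

4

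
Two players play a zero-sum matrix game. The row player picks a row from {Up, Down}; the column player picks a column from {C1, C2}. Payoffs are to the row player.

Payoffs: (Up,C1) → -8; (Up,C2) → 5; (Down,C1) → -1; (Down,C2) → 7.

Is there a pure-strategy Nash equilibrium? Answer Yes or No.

Yes

Row minima: Up → -8, Down → -1; maximin = -1.
Column maxima: C1 → -1, C2 → 7; minimax = -1.
maximin = minimax = -1, so a saddle point exists.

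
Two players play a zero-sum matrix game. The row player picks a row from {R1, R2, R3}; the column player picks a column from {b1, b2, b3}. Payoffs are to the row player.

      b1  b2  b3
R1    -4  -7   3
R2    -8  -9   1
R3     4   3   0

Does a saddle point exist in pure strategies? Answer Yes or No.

Row minima: R1 → -7, R2 → -9, R3 → 0; maximin = 0.
Column maxima: b1 → 4, b2 → 3, b3 → 3; minimax = 3.
0 ≠ 3, so no pure-strategy equilibrium exists.

No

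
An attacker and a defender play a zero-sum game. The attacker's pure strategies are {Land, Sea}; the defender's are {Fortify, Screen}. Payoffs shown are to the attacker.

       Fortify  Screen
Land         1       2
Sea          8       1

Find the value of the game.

15/8

Row minima: Land → 1, Sea → 1; maximin = 1.
Column maxima: Fortify → 8, Screen → 2; minimax = 2.
1 ≠ 2, so there is no saddle point; optimal play is mixed.
Let the attacker play Land with probability p. Expected payoff against Fortify: 1p + 8(1−p) = −7p + 8; against Screen: 2p + 1(1−p) = p + 1.
Setting these equal: −7p + 8 = p + 1 ⇒ −8p = -7 ⇒ p = 7/8, and the value is (-7)·(7/8) + 8 = 15/8.
For the defender: with q = P(Fortify), equating Land's and Sea's payoffs gives −q + 2 = 7q + 1 ⇒ q = 1/8.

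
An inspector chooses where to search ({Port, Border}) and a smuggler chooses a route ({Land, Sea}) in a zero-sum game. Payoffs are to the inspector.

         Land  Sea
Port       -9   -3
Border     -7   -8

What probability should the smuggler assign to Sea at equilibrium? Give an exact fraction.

Row minima: Port → -9, Border → -8; maximin = -8.
Column maxima: Land → -7, Sea → -3; minimax = -7.
-8 ≠ -7, so there is no saddle point; optimal play is mixed.
Let the inspector play Port with probability p. Expected payoff against Land: (-9)p + (-7)(1−p) = −2p − 7; against Sea: (-3)p + (-8)(1−p) = 5p − 8.
Setting these equal: −2p − 7 = 5p − 8 ⇒ −7p = -1 ⇒ p = 1/7, and the value is (-2)·(1/7) − 7 = -51/7.
For the smuggler: with q = P(Land), equating Port's and Border's payoffs gives −6q − 3 = q − 8 ⇒ q = 5/7.

2/7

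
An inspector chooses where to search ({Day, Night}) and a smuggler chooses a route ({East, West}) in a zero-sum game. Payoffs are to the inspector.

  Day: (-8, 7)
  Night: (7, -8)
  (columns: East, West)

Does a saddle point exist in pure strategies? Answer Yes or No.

Row minima: Day → -8, Night → -8; maximin = -8.
Column maxima: East → 7, West → 7; minimax = 7.
-8 ≠ 7, so no pure-strategy equilibrium exists.

No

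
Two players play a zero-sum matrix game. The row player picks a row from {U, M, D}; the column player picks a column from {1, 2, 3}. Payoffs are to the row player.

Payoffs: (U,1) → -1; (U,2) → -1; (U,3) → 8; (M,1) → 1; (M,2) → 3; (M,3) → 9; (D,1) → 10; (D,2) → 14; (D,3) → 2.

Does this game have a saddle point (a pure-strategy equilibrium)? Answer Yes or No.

Row minima: U → -1, M → 1, D → 2; maximin = 2.
Column maxima: 1 → 10, 2 → 14, 3 → 9; minimax = 9.
2 ≠ 9, so no pure-strategy equilibrium exists.

No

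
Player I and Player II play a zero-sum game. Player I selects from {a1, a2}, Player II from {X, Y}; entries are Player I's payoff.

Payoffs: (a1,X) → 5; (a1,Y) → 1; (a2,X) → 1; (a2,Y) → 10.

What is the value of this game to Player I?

Row minima: a1 → 1, a2 → 1; maximin = 1.
Column maxima: X → 5, Y → 10; minimax = 5.
1 ≠ 5, so there is no saddle point; optimal play is mixed.
Let Player I play a1 with probability p. Expected payoff against X: 5p + 1(1−p) = 4p + 1; against Y: 1p + 10(1−p) = −9p + 10.
Setting these equal: 4p + 1 = −9p + 10 ⇒ 13p = 9 ⇒ p = 9/13, and the value is (4)·(9/13) + 1 = 49/13.
For Player II: with q = P(X), equating a1's and a2's payoffs gives 4q + 1 = −9q + 10 ⇒ q = 9/13.

49/13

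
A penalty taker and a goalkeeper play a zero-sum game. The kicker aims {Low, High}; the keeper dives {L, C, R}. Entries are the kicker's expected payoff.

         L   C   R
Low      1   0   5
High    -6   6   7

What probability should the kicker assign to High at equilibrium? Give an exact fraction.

1/13

Row minima: Low → 0, High → -6; maximin = 0.
Column maxima: L → 1, C → 6, R → 7; minimax = 1.
0 ≠ 1, so there is no saddle point; optimal play is mixed.
R is strictly dominated by L (it gives the kicker strictly more in every row), so the keeper never plays it.
On the remaining 2×2 (Low, High vs L, C):
Let the kicker play Low with probability p. Expected payoff against L: 1p + (-6)(1−p) = 7p − 6; against C: 0p + 6(1−p) = −6p + 6.
Setting these equal: 7p − 6 = −6p + 6 ⇒ 13p = 12 ⇒ p = 12/13, and the value is (7)·(12/13) − 6 = 6/13.
For the keeper: with q = P(L), equating Low's and High's payoffs gives q = −12q + 6 ⇒ q = 6/13.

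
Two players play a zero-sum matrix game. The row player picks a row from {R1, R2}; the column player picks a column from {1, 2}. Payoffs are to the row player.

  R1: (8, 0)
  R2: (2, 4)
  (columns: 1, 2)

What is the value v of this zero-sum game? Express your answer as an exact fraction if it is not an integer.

Row minima: R1 → 0, R2 → 2; maximin = 2.
Column maxima: 1 → 8, 2 → 4; minimax = 4.
2 ≠ 4, so there is no saddle point; optimal play is mixed.
Let the row player play R1 with probability p. Expected payoff against 1: 8p + 2(1−p) = 6p + 2; against 2: 0p + 4(1−p) = −4p + 4.
Setting these equal: 6p + 2 = −4p + 4 ⇒ 10p = 2 ⇒ p = 1/5, and the value is (6)·(1/5) + 2 = 16/5.
For the column player: with q = P(1), equating R1's and R2's payoffs gives 8q = −2q + 4 ⇒ q = 2/5.

16/5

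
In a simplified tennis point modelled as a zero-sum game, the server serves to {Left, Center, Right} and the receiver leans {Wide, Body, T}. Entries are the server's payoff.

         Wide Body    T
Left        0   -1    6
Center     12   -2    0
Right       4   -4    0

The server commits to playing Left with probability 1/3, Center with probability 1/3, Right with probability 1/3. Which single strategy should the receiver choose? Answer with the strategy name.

If the receiver plays Wide, the server's expected payoff is (1/3)·0 + (1/3)·12 + (1/3)·4 = 16/3.
If the receiver plays Body, the server's expected payoff is (1/3)·(-1) + (1/3)·(-2) + (1/3)·(-4) = -7/3.
If the receiver plays T, the server's expected payoff is (1/3)·6 + (1/3)·0 + (1/3)·0 = 2.
The receiver minimizes the server's payoff; the smallest is -7/3, so the best response is Body.

Body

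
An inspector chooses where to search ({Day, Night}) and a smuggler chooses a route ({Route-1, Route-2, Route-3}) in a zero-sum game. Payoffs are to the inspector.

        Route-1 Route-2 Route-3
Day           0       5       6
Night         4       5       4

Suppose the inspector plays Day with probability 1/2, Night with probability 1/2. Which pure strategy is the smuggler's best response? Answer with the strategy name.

Route-1

If the smuggler plays Route-1, the inspector's expected payoff is (1/2)·0 + (1/2)·4 = 2.
If the smuggler plays Route-2, the inspector's expected payoff is (1/2)·5 + (1/2)·5 = 5.
If the smuggler plays Route-3, the inspector's expected payoff is (1/2)·6 + (1/2)·4 = 5.
The smuggler minimizes the inspector's payoff; the smallest is 2, so the best response is Route-1.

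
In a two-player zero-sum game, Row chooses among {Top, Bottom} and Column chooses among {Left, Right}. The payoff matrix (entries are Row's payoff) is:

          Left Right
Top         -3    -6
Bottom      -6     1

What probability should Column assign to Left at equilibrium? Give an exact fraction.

Row minima: Top → -6, Bottom → -6; maximin = -6.
Column maxima: Left → -3, Right → 1; minimax = -3.
-6 ≠ -3, so there is no saddle point; optimal play is mixed.
Let Row play Top with probability p. Expected payoff against Left: (-3)p + (-6)(1−p) = 3p − 6; against Right: (-6)p + 1(1−p) = −7p + 1.
Setting these equal: 3p − 6 = −7p + 1 ⇒ 10p = 7 ⇒ p = 7/10, and the value is (3)·(7/10) − 6 = -39/10.
For Column: with q = P(Left), equating Top's and Bottom's payoffs gives 3q − 6 = −7q + 1 ⇒ q = 7/10.

7/10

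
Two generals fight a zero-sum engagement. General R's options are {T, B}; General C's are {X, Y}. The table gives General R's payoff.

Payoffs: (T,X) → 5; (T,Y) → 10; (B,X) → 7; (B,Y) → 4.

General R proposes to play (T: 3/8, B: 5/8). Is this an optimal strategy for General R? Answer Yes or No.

Against X this mix gives (3/8)·5 + (5/8)·7 = 25/4.
Against Y this mix gives (3/8)·10 + (5/8)·4 = 25/4.
All of General C's active replies (X, Y) yield 25/4, and no column does worse for General R. The mix makes General C indifferent and guarantees 25/4, so it is optimal.

Yes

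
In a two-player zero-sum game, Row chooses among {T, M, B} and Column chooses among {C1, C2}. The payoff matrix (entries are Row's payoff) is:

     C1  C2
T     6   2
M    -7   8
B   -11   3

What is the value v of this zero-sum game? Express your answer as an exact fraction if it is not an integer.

Row minima: T → 2, M → -7, B → -11; maximin = 2.
Column maxima: C1 → 6, C2 → 8; minimax = 6.
2 ≠ 6, so there is no saddle point; optimal play is mixed.
B is strictly dominated by M, so Row never plays it.
On the remaining 2×2 (T, M vs C1, C2):
Let Row play T with probability p. Expected payoff against C1: 6p + (-7)(1−p) = 13p − 7; against C2: 2p + 8(1−p) = −6p + 8.
Setting these equal: 13p − 7 = −6p + 8 ⇒ 19p = 15 ⇒ p = 15/19, and the value is (13)·(15/19) − 7 = 62/19.
For Column: with q = P(C1), equating T's and M's payoffs gives 4q + 2 = −15q + 8 ⇒ q = 6/19.

62/19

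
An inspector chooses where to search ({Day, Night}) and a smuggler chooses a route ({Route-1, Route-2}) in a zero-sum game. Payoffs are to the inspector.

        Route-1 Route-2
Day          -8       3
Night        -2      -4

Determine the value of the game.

Row minima: Day → -8, Night → -4; maximin = -4.
Column maxima: Route-1 → -2, Route-2 → 3; minimax = -2.
-4 ≠ -2, so there is no saddle point; optimal play is mixed.
Let the inspector play Day with probability p. Expected payoff against Route-1: (-8)p + (-2)(1−p) = −6p − 2; against Route-2: 3p + (-4)(1−p) = 7p − 4.
Setting these equal: −6p − 2 = 7p − 4 ⇒ −13p = -2 ⇒ p = 2/13, and the value is (-6)·(2/13) − 2 = -38/13.
For the smuggler: with q = P(Route-1), equating Day's and Night's payoffs gives −11q + 3 = 2q − 4 ⇒ q = 7/13.

-38/13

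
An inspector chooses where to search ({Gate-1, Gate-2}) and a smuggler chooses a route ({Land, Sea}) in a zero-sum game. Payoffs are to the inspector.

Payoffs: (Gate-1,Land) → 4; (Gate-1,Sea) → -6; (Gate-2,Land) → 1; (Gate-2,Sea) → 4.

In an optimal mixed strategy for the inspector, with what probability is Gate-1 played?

3/13

Row minima: Gate-1 → -6, Gate-2 → 1; maximin = 1.
Column maxima: Land → 4, Sea → 4; minimax = 4.
1 ≠ 4, so there is no saddle point; optimal play is mixed.
Let the inspector play Gate-1 with probability p. Expected payoff against Land: 4p + 1(1−p) = 3p + 1; against Sea: (-6)p + 4(1−p) = −10p + 4.
Setting these equal: 3p + 1 = −10p + 4 ⇒ 13p = 3 ⇒ p = 3/13, and the value is (3)·(3/13) + 1 = 22/13.
For the smuggler: with q = P(Land), equating Gate-1's and Gate-2's payoffs gives 10q − 6 = −3q + 4 ⇒ q = 10/13.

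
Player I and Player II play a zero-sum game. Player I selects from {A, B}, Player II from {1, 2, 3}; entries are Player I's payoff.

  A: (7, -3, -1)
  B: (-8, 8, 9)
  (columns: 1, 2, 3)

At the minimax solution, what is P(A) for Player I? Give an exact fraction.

Row minima: A → -3, B → -8; maximin = -3.
Column maxima: 1 → 7, 2 → 8, 3 → 9; minimax = 7.
-3 ≠ 7, so there is no saddle point; optimal play is mixed.
3 is strictly dominated by 2 (it gives Player I strictly more in every row), so Player II never plays it.
On the remaining 2×2 (A, B vs 1, 2):
Let Player I play A with probability p. Expected payoff against 1: 7p + (-8)(1−p) = 15p − 8; against 2: (-3)p + 8(1−p) = −11p + 8.
Setting these equal: 15p − 8 = −11p + 8 ⇒ 26p = 16 ⇒ p = 8/13, and the value is (15)·(8/13) − 8 = 16/13.
For Player II: with q = P(1), equating A's and B's payoffs gives 10q − 3 = −16q + 8 ⇒ q = 11/26.

8/13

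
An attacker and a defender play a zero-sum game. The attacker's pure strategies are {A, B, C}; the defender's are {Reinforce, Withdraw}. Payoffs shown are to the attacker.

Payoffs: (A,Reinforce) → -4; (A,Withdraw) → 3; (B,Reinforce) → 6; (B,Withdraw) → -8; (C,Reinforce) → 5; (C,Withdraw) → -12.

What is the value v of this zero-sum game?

-2/3

Row minima: A → -4, B → -8, C → -12; maximin = -4.
Column maxima: Reinforce → 6, Withdraw → 3; minimax = 3.
-4 ≠ 3, so there is no saddle point; optimal play is mixed.
C is strictly dominated by B, so the attacker never plays it.
On the remaining 2×2 (A, B vs Reinforce, Withdraw):
Let the attacker play A with probability p. Expected payoff against Reinforce: (-4)p + 6(1−p) = −10p + 6; against Withdraw: 3p + (-8)(1−p) = 11p − 8.
Setting these equal: −10p + 6 = 11p − 8 ⇒ −21p = -14 ⇒ p = 2/3, and the value is (-10)·(2/3) + 6 = -2/3.
For the defender: with q = P(Reinforce), equating A's and B's payoffs gives −7q + 3 = 14q − 8 ⇒ q = 11/21.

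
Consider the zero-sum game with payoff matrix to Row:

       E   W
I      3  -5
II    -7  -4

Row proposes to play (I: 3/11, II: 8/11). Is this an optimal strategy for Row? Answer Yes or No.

Yes

Against E this mix gives (3/11)·3 + (8/11)·(-7) = -47/11.
Against W this mix gives (3/11)·(-5) + (8/11)·(-4) = -47/11.
All of Column's active replies (E, W) yield -47/11, and no column does worse for Row. The mix makes Column indifferent and guarantees -47/11, so it is optimal.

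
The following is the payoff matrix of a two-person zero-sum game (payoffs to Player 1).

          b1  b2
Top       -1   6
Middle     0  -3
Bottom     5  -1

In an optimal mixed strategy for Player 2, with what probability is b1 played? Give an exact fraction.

Row minima: Top → -1, Middle → -3, Bottom → -1; maximin = -1.
Column maxima: b1 → 5, b2 → 6; minimax = 5.
-1 ≠ 5, so there is no saddle point; optimal play is mixed.
Middle is strictly dominated by Bottom, so Player 1 never plays it.
On the remaining 2×2 (Top, Bottom vs b1, b2):
Let Player 1 play Top with probability p. Expected payoff against b1: (-1)p + 5(1−p) = −6p + 5; against b2: 6p + (-1)(1−p) = 7p − 1.
Setting these equal: −6p + 5 = 7p − 1 ⇒ −13p = -6 ⇒ p = 6/13, and the value is (-6)·(6/13) + 5 = 29/13.
For Player 2: with q = P(b1), equating Top's and Bottom's payoffs gives −7q + 6 = 6q − 1 ⇒ q = 7/13.

7/13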